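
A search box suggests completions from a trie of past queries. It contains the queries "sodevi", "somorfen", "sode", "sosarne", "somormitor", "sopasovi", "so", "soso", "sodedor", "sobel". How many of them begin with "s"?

Filter for entries beginning with "s":
Matches: "so", "sobel", "sode", "sodedor", "sodevi", "somorfen", "somormitor", "sopasovi", "sosarne", "soso"
Count: 10

10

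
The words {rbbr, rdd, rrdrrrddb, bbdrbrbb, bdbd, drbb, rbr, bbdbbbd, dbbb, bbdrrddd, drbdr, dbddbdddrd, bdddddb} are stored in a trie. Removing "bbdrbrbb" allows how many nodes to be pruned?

4

After clearing the end-marker at "bbdrbrbb", prune upward until reaching a node still needed by another word.
The suffix "brbb" (4 nodes) is used only by "bbdrbrbb"; the node for "bbdr" still has the child "r", so pruning stops there.
Nodes removed: 4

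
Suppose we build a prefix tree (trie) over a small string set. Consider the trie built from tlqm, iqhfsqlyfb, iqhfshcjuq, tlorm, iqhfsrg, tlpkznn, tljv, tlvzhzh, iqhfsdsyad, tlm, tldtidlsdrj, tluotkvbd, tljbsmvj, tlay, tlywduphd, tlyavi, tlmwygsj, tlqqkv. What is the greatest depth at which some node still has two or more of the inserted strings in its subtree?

5

The deepest shared node is where two words last agree before diverging.
e.g. "iqhfsdsyad" and "iqhfshcjuq" share the prefix "iqhfs" of length 5; no pair shares a longer one.
Longest shared-prefix length: 5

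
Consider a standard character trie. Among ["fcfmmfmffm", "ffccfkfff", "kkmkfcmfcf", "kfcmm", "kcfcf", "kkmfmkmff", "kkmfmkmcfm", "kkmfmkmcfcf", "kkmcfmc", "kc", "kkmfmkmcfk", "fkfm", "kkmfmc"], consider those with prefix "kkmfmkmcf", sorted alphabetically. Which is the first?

Words with prefix "kkmfmkmcf", in lexicographic order: "kkmfmkmcfcf", "kkmfmkmcfk", "kkmfmkmcfm"
The 1st is kkmfmkmcfcf.

kkmfmkmcfcf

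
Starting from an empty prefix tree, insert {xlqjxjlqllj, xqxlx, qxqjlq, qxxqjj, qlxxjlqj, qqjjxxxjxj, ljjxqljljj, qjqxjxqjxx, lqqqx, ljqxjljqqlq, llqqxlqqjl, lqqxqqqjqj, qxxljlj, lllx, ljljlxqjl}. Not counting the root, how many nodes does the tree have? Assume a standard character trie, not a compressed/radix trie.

102

Insert word by word; a character creates a node only if that edge doesn't already exist:
  "xlqjxjlqllj" → 11 new (x, l, q, j, x, j, l, q, l, l, j)
  "xqxlx" → prefix "x" already present; 4 new (q, x, l, x)
  "qxqjlq" → 6 new (q, x, q, j, l, q)
  "qxxqjj" → prefix "qx" already present; 4 new (x, q, j, j)
  "qlxxjlqj" → prefix "q" already present; 7 new (l, x, x, j, l, q, j)
  "qqjjxxxjxj" → prefix "q" already present; 9 new (q, j, j, x, x, x, j, x, j)
  "ljjxqljljj" → 10 new (l, j, j, x, q, l, j, l, j, j)
  "qjqxjxqjxx" → prefix "q" already present; 9 new (j, q, x, j, x, q, j, x, x)
  "lqqqx" → prefix "l" already present; 4 new (q, q, q, x)
  "ljqxjljqqlq" → prefix "lj" already present; 9 new (q, x, j, l, j, q, q, l, q)
  "llqqxlqqjl" → prefix "l" already present; 9 new (l, q, q, x, l, q, q, j, l)
  "lqqxqqqjqj" → prefix "lqq" already present; 7 new (x, q, q, q, j, q, j)
  "qxxljlj" → prefix "qxx" already present; 4 new (l, j, l, j)
  "lllx" → prefix "ll" already present; 2 new (l, x)
  "ljljlxqjl" → prefix "lj" already present; 7 new (l, j, l, x, q, j, l)
Total nodes = 11 + 4 + 6 + 4 + 7 + 9 + 10 + 9 + 4 + 9 + 9 + 7 + 4 + 2 + 7 = 102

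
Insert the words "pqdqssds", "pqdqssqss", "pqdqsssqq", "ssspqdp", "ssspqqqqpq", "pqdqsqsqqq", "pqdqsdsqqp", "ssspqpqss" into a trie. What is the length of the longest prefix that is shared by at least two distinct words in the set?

6

The deepest shared node is where two words last agree before diverging.
"pqdqssds" and "pqdqssqss" agree on "pqdqss" (6 characters) before diverging; nothing deeper is shared.
Longest shared-prefix length: 6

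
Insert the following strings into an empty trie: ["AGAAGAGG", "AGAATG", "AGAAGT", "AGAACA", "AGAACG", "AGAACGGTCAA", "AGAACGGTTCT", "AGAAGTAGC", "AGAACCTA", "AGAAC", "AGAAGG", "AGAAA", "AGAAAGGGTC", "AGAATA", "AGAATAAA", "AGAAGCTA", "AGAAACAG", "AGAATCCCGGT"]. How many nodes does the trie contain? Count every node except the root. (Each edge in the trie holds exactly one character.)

Count nodes per top-level branch (shared prefixes stored once):
  'A'-branch (AGAAA, AGAAACAG, AGAAAGGGTC, AGAAC, AGAACA, AGAACCTA, AGAACG, AGAACGGTCAA, AGAACGGTTCT, AGAAGAGG, AGAAGCTA, AGAAGG, AGAAGT, AGAAGTAGC, AGAATA, AGAATAAA, AGAATCCCGGT, AGAATG): 50 nodes
Sum: 50

50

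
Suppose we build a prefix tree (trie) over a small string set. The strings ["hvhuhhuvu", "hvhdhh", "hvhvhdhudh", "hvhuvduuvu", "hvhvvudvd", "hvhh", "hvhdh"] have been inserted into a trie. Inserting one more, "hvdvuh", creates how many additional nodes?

4

"hv" is already a path in the trie; the remaining "dvuh" must be added.
Each of the 4 remaining characters creates one node.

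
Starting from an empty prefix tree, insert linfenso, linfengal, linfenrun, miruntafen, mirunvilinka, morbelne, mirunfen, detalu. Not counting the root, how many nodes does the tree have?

47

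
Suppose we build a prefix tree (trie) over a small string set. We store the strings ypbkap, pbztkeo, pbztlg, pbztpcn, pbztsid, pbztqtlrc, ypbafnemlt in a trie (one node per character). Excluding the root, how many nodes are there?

Trace insertions, counting only characters that open a new branch:
  "ypbkap" → 6 new (y, p, b, k, a, p)
  "pbztkeo" → 7 new (p, b, z, t, k, e, o)
  "pbztlg" → prefix "pbzt" already present; 2 new (l, g)
  "pbztpcn" → prefix "pbzt" already present; 3 new (p, c, n)
  "pbztsid" → prefix "pbzt" already present; 3 new (s, i, d)
  "pbztqtlrc" → prefix "pbzt" already present; 5 new (q, t, l, r, c)
  "ypbafnemlt" → prefix "ypb" already present; 7 new (a, f, n, e, m, l, t)
Total nodes = 6 + 7 + 2 + 3 + 3 + 5 + 7 = 33

33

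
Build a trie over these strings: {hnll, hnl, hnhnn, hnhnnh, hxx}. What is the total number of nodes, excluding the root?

10

Trace insertions, counting only characters that open a new branch:
  "hnll" → 4 new (h, n, l, l)
  "hnl" → prefix "hnl" already present; 0 new (none)
  "hnhnn" → prefix "hn" already present; 3 new (h, n, n)
  "hnhnnh" → prefix "hnhnn" already present; 1 new (h)
  "hxx" → prefix "h" already present; 2 new (x, x)
Total nodes = 4 + 0 + 3 + 1 + 2 = 10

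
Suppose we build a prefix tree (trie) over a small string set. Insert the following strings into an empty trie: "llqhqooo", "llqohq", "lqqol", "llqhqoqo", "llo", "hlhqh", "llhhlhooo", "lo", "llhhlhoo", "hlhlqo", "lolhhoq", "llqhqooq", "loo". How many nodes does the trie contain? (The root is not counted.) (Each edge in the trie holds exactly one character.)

Count nodes per top-level branch (shared prefixes stored once):
  'h'-branch (hlhlqo, hlhqh): 8 nodes
  'l'-branch (llhhlhoo, llhhlhooo, llo, llqhqooo, llqhqooq, llqhqoqo, llqohq, lo, lolhhoq, loo, lqqol): 33 nodes
Sum: 41

41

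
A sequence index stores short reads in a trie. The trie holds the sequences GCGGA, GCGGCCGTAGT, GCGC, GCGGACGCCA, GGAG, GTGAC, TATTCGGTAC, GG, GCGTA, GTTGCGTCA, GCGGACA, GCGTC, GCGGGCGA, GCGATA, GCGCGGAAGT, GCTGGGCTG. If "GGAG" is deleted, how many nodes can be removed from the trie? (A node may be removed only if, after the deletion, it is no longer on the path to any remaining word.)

2

After clearing the end-marker at "GGAG", prune upward until reaching a node still needed by another word.
The suffix "AG" (2 nodes) is used only by "GGAG"; "GG" is itself a stored word, so pruning stops there.
Nodes removed: 2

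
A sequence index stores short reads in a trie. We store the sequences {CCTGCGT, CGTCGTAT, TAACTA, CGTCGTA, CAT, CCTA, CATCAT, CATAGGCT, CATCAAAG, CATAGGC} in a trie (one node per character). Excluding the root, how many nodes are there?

34

For each word, the new-node count is its length minus the longest prefix already in the trie:
  "CCTGCGT" → 7 new (C, C, T, G, C, G, T)
  "CGTCGTAT" → prefix "C" already present; 7 new (G, T, C, G, T, A, T)
  "TAACTA" → 6 new (T, A, A, C, T, A)
  "CGTCGTA" → prefix "CGTCGTA" already present; 0 new (none)
  "CAT" → prefix "C" already present; 2 new (A, T)
  "CCTA" → prefix "CCT" already present; 1 new (A)
  "CATCAT" → prefix "CAT" already present; 3 new (C, A, T)
  "CATAGGCT" → prefix "CAT" already present; 5 new (A, G, G, C, T)
  "CATCAAAG" → prefix "CATCA" already present; 3 new (A, A, G)
  "CATAGGC" → prefix "CATAGGC" already present; 0 new (none)
Total nodes = 7 + 7 + 6 + 0 + 2 + 1 + 3 + 5 + 3 + 0 = 34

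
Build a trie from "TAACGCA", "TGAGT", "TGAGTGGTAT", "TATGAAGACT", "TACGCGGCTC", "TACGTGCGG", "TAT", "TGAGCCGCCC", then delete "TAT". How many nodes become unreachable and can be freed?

0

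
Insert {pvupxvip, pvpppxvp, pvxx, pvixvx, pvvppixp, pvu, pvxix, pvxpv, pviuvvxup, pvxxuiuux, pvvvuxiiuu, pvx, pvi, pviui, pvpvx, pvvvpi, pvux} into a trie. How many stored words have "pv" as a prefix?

17

Filter for entries beginning with "pv":
Matches: "pvi", "pviui", "pviuvvxup", "pvixvx", "pvpppxvp", "pvpvx", "pvu", "pvupxvip", "pvux", "pvvppixp", "pvvvpi", "pvvvuxiiuu", "pvx", "pvxix", "pvxpv", "pvxx", "pvxxuiuux"
Count: 17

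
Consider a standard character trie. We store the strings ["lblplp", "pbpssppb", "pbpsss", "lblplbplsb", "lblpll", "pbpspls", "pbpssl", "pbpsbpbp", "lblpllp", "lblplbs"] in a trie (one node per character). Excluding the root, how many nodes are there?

For each word, the new-node count is its length minus the longest prefix already in the trie:
  "lblplp" → 6 new (l, b, l, p, l, p)
  "pbpssppb" → 8 new (p, b, p, s, s, p, p, b)
  "pbpsss" → prefix "pbpss" already present; 1 new (s)
  "lblplbplsb" → prefix "lblpl" already present; 5 new (b, p, l, s, b)
  "lblpll" → prefix "lblpl" already present; 1 new (l)
  "pbpspls" → prefix "pbps" already present; 3 new (p, l, s)
  "pbpssl" → prefix "pbpss" already present; 1 new (l)
  "pbpsbpbp" → prefix "pbps" already present; 4 new (b, p, b, p)
  "lblpllp" → prefix "lblpll" already present; 1 new (p)
  "lblplbs" → prefix "lblplb" already present; 1 new (s)
Total nodes = 6 + 8 + 1 + 5 + 1 + 3 + 1 + 4 + 1 + 1 = 31

31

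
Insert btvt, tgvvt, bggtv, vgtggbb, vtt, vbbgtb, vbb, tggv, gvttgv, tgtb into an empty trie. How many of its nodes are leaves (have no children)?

Leaves are exactly the stored words that no other stored word extends.
Those words: "bggtv", "btvt", "gvttgv", "tggv", "tgtb", "tgvvt", "vbbgtb", "vgtggbb", "vtt"
Leaf count: 9

9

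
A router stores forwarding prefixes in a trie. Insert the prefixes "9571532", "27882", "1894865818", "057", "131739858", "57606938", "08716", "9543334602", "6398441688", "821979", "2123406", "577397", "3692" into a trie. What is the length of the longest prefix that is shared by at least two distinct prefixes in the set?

Equivalently: take the maximum, over all pairs, of their longest common prefix length.
e.g. "57606938" and "577397" share the prefix "57" of length 2; no pair shares a longer one.
Longest shared-prefix length: 2

2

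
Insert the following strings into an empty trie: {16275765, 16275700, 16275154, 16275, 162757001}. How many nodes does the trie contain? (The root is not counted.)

14

For each word, the new-node count is its length minus the longest prefix already in the trie:
  "16275765" → 8 new (1, 6, 2, 7, 5, 7, 6, 5)
  "16275700" → prefix "162757" already present; 2 new (0, 0)
  "16275154" → prefix "16275" already present; 3 new (1, 5, 4)
  "16275" → prefix "16275" already present; 0 new (none)
  "162757001" → prefix "16275700" already present; 1 new (1)
Total nodes = 8 + 2 + 3 + 0 + 1 = 14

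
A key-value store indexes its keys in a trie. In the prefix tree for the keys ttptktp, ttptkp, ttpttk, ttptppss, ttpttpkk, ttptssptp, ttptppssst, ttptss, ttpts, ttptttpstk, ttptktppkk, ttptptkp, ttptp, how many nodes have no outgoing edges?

8

A leaf is a node with no children — equivalently, the end of a word that is not a proper prefix of any other stored word.
Those words: "ttptkp", "ttptktppkk", "ttptppssst", "ttptptkp", "ttptssptp", "ttpttk", "ttpttpkk", "ttptttpstk"
Leaf count: 8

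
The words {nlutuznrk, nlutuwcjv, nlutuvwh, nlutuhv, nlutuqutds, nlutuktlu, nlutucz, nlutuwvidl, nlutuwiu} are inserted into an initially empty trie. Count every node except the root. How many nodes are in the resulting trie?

Trace insertions, counting only characters that open a new branch:
  "nlutuznrk" → 9 new (n, l, u, t, u, z, n, r, k)
  "nlutuwcjv" → prefix "nlutu" already present; 4 new (w, c, j, v)
  "nlutuvwh" → prefix "nlutu" already present; 3 new (v, w, h)
  "nlutuhv" → prefix "nlutu" already present; 2 new (h, v)
  "nlutuqutds" → prefix "nlutu" already present; 5 new (q, u, t, d, s)
  "nlutuktlu" → prefix "nlutu" already present; 4 new (k, t, l, u)
  "nlutucz" → prefix "nlutu" already present; 2 new (c, z)
  "nlutuwvidl" → prefix "nlutuw" already present; 4 new (v, i, d, l)
  "nlutuwiu" → prefix "nlutuw" already present; 2 new (i, u)
Total nodes = 9 + 4 + 3 + 2 + 5 + 4 + 2 + 4 + 2 = 35

35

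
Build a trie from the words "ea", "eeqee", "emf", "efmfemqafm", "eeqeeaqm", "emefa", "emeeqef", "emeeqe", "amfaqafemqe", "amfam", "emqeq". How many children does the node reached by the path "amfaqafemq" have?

The children of the "amfaqafemq" node are the distinct next characters among strings starting with "amfaqafemq".
Distinct next characters after "amfaqafemq": e.
That node has 1 child edge.

1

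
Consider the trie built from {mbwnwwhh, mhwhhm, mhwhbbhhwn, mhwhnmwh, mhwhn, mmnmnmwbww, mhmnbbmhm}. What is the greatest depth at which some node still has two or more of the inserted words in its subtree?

5

Equivalently: take the maximum, over all pairs, of their longest common prefix length.
"mhwhn" and "mhwhnmwh" agree on "mhwhn" (5 characters) before diverging; nothing deeper is shared.
Longest shared-prefix length: 5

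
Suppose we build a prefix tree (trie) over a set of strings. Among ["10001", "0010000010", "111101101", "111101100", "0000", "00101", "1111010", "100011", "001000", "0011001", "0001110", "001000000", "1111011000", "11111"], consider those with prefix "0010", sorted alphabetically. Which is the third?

0010000010

Words with prefix "0010", in lexicographic order: "001000", "001000000", "0010000010", "00101"
The 3rd is 0010000010.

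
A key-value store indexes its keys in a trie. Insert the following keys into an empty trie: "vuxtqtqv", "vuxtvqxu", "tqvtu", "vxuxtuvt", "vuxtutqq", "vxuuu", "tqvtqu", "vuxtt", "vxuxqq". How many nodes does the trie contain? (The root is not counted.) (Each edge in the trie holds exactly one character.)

Count nodes per top-level branch (shared prefixes stored once):
  't'-branch (tqvtqu, tqvtu): 7 nodes
  'v'-branch (vuxtqtqv, vuxtt, vuxtutqq, vuxtvqxu, vxuuu, vxuxqq, vxuxtuvt): 28 nodes
Sum: 35

35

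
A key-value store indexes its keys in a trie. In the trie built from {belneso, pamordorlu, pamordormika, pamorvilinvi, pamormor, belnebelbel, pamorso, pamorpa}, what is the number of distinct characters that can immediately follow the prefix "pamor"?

5

The children of the "pamor" node are the distinct next characters among strings starting with "pamor".
Characters that immediately follow "pamor" among the stored strings: {d, m, p, s, v}.
That node has 5 child edges.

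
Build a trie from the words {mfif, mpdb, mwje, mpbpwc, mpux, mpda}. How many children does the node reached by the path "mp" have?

3

The children of the "mp" node are the distinct next characters among strings starting with "mp".
Distinct next characters after "mp": b, d, u.
That node has 3 child edges.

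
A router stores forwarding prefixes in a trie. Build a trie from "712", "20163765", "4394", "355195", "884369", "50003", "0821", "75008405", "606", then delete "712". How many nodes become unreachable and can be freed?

2

After clearing the end-marker at "712", prune upward until reaching a node still needed by another word.
The suffix "12" (2 nodes) is used only by "712"; the node for "7" still has the child "5", so pruning stops there.
Nodes removed: 2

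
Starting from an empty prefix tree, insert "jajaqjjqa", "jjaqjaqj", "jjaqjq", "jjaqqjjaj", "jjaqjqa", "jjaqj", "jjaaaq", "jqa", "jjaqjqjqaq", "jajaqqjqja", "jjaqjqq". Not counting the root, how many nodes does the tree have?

38

Trie structure (* marks end of a word):
(root)
└─ j
   ├─ a
   │  └─ j
   │     └─ a
   │        └─ q
   │           ├─ j
   │           │  └─ j
   │           │     └─ q
   │           │        └─ a *
   │           └─ q
   │              └─ j
   │                 └─ q
   │                    └─ j
   │                       └─ a *
   ├─ j
   │  └─ a
   │     ├─ a
   │     │  └─ a
   │     │     └─ q *
   │     └─ q
   │        ├─ j *
   │        │  ├─ a
   │        │  │  └─ q
   │        │  │     └─ j *
   │        │  └─ q *
   │        │     ├─ a *
   │        │     ├─ j
   │        │     │  └─ q
   │        │     │     └─ a
   │        │     │        └─ q *
   │        │     └─ q *
   │        └─ q
   │           └─ j
   │              └─ j
   │                 └─ a
   │                    └─ j *
   └─ q
      └─ a *
Counting every labelled node above: 38.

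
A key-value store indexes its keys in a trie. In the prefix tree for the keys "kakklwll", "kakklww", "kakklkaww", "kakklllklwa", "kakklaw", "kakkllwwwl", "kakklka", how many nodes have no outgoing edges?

A leaf is a node with no children — equivalently, the end of a word that is not a proper prefix of any other stored word.
Those words: "kakklaw", "kakklkaww", "kakklllklwa", "kakkllwwwl", "kakklwll", "kakklww"
Leaf count: 6

6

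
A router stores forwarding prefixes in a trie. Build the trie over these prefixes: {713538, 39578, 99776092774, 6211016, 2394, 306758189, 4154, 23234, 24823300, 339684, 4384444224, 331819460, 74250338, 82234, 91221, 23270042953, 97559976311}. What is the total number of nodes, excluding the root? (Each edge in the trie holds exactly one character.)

Count nodes per top-level branch (shared prefixes stored once):
  '2'-branch (23234, 23270042953, 2394, 24823300): 22 nodes
  '3'-branch (306758189, 331819460, 339684, 39578): 25 nodes
  '4'-branch (4154, 4384444224): 13 nodes
  '6'-branch (6211016): 7 nodes
  '7'-branch (713538, 74250338): 13 nodes
  '8'-branch (82234): 5 nodes
  '9'-branch (91221, 97559976311, 99776092774): 25 nodes
Sum: 110

110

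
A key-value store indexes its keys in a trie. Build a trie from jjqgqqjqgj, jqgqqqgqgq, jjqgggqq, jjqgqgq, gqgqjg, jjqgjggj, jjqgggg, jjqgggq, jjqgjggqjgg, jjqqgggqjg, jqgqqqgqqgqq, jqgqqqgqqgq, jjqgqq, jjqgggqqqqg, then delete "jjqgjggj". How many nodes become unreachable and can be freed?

Walk "jjqgjggj" from the leaf back toward the root, removing each node that no remaining word uses.
The suffix "j" (1 node) is used only by "jjqgjggj"; the node for "jjqgjgg" still has the child "q", so pruning stops there.
Nodes removed: 1

1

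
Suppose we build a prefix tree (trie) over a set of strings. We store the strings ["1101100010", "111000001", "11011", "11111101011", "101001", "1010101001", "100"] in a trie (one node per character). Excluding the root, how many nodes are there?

37

Trace insertions, counting only characters that open a new branch:
  "1101100010" → 10 new (1, 1, 0, 1, 1, 0, 0, 0, 1, 0)
  "111000001" → prefix "11" already present; 7 new (1, 0, 0, 0, 0, 0, 1)
  "11011" → prefix "11011" already present; 0 new (none)
  "11111101011" → prefix "111" already present; 8 new (1, 1, 1, 0, 1, 0, 1, 1)
  "101001" → prefix "1" already present; 5 new (0, 1, 0, 0, 1)
  "1010101001" → prefix "1010" already present; 6 new (1, 0, 1, 0, 0, 1)
  "100" → prefix "10" already present; 1 new (0)
Total nodes = 10 + 7 + 0 + 8 + 5 + 6 + 1 = 37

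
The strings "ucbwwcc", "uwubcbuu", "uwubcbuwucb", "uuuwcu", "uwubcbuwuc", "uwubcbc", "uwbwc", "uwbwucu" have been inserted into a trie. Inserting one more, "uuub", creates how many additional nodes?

1

Walking "uuub" from the root, the first 3 characters ("uuu") follow existing edges; "b" is the first miss.
So 4 − 3 = 1 new nodes.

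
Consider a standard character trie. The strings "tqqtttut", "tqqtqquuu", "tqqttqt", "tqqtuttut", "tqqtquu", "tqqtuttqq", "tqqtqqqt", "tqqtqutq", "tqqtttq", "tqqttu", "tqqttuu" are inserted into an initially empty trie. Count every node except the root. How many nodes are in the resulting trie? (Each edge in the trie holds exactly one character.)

31

For each word, the new-node count is its length minus the longest prefix already in the trie:
  "tqqtttut" → 8 new (t, q, q, t, t, t, u, t)
  "tqqtqquuu" → prefix "tqqt" already present; 5 new (q, q, u, u, u)
  "tqqttqt" → prefix "tqqtt" already present; 2 new (q, t)
  "tqqtuttut" → prefix "tqqt" already present; 5 new (u, t, t, u, t)
  "tqqtquu" → prefix "tqqtq" already present; 2 new (u, u)
  "tqqtuttqq" → prefix "tqqtutt" already present; 2 new (q, q)
  "tqqtqqqt" → prefix "tqqtqq" already present; 2 new (q, t)
  "tqqtqutq" → prefix "tqqtqu" already present; 2 new (t, q)
  "tqqtttq" → prefix "tqqttt" already present; 1 new (q)
  "tqqttu" → prefix "tqqtt" already present; 1 new (u)
  "tqqttuu" → prefix "tqqttu" already present; 1 new (u)
Total nodes = 8 + 5 + 2 + 5 + 2 + 2 + 2 + 2 + 1 + 1 + 1 = 31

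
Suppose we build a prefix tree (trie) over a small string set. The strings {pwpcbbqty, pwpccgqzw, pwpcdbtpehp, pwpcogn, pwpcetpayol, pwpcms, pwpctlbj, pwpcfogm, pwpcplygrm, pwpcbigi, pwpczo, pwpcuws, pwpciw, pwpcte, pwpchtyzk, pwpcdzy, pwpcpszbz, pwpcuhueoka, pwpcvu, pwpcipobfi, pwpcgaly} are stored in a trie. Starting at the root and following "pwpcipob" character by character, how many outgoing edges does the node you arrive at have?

1

The children of the "pwpcipob" node are the distinct next characters among strings starting with "pwpcipob".
Characters that immediately follow "pwpcipob" among the stored strings: {f}.
That node has 1 child edge.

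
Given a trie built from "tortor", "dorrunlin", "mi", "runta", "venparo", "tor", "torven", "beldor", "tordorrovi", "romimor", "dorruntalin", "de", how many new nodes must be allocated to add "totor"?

3

The longest prefix of "totor" already in the trie is "to" (length 2).
New nodes needed: |"totor"| − 2 = 5 − 2 = 3.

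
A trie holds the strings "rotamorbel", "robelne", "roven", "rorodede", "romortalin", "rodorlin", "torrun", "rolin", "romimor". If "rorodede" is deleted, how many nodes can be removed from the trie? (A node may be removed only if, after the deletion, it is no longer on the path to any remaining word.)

6

A node on "rorodede"'s path can go only if nothing else ends at it or branches off below it.
The suffix "rodede" (6 nodes) is used only by "rorodede"; the node for "ro" still has the child "t", so pruning stops there.
Nodes removed: 6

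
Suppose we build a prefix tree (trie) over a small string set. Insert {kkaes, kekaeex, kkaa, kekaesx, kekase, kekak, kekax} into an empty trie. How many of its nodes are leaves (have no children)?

7

A leaf is a node with no children — equivalently, the end of a word that is not a proper prefix of any other stored word.
Those words: "kekaeex", "kekaesx", "kekak", "kekase", "kekax", "kkaa", "kkaes"
Leaf count: 7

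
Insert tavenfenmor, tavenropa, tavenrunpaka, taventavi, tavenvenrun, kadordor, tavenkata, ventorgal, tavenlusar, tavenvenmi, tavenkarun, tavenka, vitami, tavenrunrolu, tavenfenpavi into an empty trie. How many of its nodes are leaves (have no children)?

Leaves are exactly the stored words that no other stored word extends.
Those words: "kadordor", "tavenfenmor", "tavenfenpavi", "tavenkarun", "tavenkata", "tavenlusar", "tavenropa", "tavenrunpaka", "tavenrunrolu", "taventavi", "tavenvenmi", "tavenvenrun", "ventorgal", "vitami"
Leaf count: 14

14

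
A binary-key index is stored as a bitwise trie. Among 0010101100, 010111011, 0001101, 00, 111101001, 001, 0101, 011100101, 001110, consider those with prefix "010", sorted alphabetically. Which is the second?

Filter for "010…" and sort: "0101", "010111011"
Position 2: 010111011

010111011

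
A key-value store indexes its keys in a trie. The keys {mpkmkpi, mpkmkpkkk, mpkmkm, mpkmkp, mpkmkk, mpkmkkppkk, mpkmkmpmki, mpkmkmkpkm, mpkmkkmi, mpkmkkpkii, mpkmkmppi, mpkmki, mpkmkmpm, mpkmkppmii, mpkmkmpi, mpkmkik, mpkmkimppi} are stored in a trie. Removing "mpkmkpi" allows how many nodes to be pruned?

1

After clearing the end-marker at "mpkmkpi", prune upward until reaching a node still needed by another word.
The suffix "i" (1 node) is used only by "mpkmkpi"; the node for "mpkmkp" still has the child "k", so pruning stops there.
Nodes removed: 1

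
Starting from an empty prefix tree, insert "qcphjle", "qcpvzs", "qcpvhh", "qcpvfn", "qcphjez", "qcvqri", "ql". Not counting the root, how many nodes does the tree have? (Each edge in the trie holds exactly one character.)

21

Trie structure (* marks end of a word):
(root)
└─ q
   ├─ c
   │  ├─ p
   │  │  ├─ h
   │  │  │  └─ j
   │  │  │     ├─ e
   │  │  │     │  └─ z *
   │  │  │     └─ l
   │  │  │        └─ e *
   │  │  └─ v
   │  │     ├─ f
   │  │     │  └─ n *
   │  │     ├─ h
   │  │     │  └─ h *
   │  │     └─ z
   │  │        └─ s *
   │  └─ v
   │     └─ q
   │        └─ r
   │           └─ i *
   └─ l *
Counting every labelled node above: 21.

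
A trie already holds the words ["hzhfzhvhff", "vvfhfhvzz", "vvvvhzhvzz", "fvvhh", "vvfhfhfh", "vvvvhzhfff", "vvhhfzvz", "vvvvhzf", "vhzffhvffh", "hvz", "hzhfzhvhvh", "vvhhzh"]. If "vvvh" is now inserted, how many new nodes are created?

Walking "vvvh" from the root, the first 3 characters ("vvv") follow existing edges; "h" is the first miss.
So 4 − 3 = 1 new nodes.

1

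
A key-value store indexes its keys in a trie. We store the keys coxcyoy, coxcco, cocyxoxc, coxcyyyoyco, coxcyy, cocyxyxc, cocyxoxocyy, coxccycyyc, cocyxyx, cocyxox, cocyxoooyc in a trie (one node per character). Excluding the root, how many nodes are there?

37

For each word, the new-node count is its length minus the longest prefix already in the trie:
  "coxcyoy" → 7 new (c, o, x, c, y, o, y)
  "coxcco" → prefix "coxc" already present; 2 new (c, o)
  "cocyxoxc" → prefix "co" already present; 6 new (c, y, x, o, x, c)
  "coxcyyyoyco" → prefix "coxcy" already present; 6 new (y, y, o, y, c, o)
  "coxcyy" → prefix "coxcyy" already present; 0 new (none)
  "cocyxyxc" → prefix "cocyx" already present; 3 new (y, x, c)
  "cocyxoxocyy" → prefix "cocyxox" already present; 4 new (o, c, y, y)
  "coxccycyyc" → prefix "coxcc" already present; 5 new (y, c, y, y, c)
  "cocyxyx" → prefix "cocyxyx" already present; 0 new (none)
  "cocyxox" → prefix "cocyxox" already present; 0 new (none)
  "cocyxoooyc" → prefix "cocyxo" already present; 4 new (o, o, y, c)
Total nodes = 7 + 2 + 6 + 6 + 0 + 3 + 4 + 5 + 0 + 0 + 4 = 37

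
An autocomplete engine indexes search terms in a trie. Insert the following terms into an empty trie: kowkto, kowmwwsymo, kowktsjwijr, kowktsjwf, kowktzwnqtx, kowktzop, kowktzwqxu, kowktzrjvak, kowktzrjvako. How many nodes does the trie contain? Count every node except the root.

37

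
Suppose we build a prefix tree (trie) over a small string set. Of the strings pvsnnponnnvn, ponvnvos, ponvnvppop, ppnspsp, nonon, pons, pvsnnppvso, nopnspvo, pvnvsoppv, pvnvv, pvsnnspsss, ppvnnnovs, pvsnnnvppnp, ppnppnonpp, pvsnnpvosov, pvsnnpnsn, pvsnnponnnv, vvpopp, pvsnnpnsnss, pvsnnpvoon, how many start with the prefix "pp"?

3

Walk to "pp"; the words in its subtree are exactly those with that prefix.
Words under "pp": ppnppnonpp, ppnspsp, ppvnnnovs
Count: 3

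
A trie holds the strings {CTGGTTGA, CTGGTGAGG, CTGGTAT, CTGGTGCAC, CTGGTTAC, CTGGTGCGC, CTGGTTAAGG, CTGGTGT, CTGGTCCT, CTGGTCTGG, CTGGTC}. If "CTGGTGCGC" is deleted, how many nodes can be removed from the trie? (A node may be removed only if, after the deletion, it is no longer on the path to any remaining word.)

A node on "CTGGTGCGC"'s path can go only if nothing else ends at it or branches off below it.
The suffix "GC" (2 nodes) is used only by "CTGGTGCGC"; the node for "CTGGTGC" still has the child "A", so pruning stops there.
Nodes removed: 2

2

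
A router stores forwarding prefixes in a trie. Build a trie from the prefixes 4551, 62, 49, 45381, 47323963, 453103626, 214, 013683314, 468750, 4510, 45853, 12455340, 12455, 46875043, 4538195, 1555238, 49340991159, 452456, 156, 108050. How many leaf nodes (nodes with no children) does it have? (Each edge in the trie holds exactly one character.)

16

A leaf is a node with no children — equivalently, the end of a word that is not a proper prefix of any other stored word.
Those words: "013683314", "108050", "12455340", "1555238", "156", "214", "4510", "452456", "453103626", "4538195", "4551", "45853", "46875043", "47323963", "49340991159", "62"
Leaf count: 16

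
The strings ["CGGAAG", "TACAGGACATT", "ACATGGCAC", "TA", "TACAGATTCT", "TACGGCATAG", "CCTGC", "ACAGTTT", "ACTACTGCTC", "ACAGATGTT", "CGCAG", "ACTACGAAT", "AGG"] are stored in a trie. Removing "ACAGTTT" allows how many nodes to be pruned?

3

A node on "ACAGTTT"'s path can go only if nothing else ends at it or branches off below it.
The suffix "TTT" (3 nodes) is used only by "ACAGTTT"; the node for "ACAG" still has the child "A", so pruning stops there.
Nodes removed: 3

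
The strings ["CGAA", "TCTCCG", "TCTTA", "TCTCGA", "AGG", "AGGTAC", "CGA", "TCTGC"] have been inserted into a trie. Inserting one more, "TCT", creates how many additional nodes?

"TCT" is already a full path in the trie; only an end-marker is added.
No new nodes are needed: 0.

0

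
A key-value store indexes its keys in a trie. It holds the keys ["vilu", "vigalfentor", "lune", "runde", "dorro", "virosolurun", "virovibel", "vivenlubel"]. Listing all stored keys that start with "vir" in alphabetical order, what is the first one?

Words with prefix "vir", in lexicographic order: "virosolurun", "virovibel"
Position 1: virosolurun

virosolurun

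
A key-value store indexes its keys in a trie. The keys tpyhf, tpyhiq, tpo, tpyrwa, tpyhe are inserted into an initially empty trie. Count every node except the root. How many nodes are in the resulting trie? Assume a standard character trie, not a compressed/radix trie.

For each word, the new-node count is its length minus the longest prefix already in the trie:
  "tpyhf" → 5 new (t, p, y, h, f)
  "tpyhiq" → prefix "tpyh" already present; 2 new (i, q)
  "tpo" → prefix "tp" already present; 1 new (o)
  "tpyrwa" → prefix "tpy" already present; 3 new (r, w, a)
  "tpyhe" → prefix "tpyh" already present; 1 new (e)
Total nodes = 5 + 2 + 1 + 3 + 1 = 12

12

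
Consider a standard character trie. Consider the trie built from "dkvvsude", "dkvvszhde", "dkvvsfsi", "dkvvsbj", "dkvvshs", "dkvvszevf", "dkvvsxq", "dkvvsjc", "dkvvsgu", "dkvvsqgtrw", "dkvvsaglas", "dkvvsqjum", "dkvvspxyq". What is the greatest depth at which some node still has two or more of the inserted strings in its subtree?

6

Look for the deepest trie node that still has at least two words in its subtree.
e.g. "dkvvsqgtrw" and "dkvvsqjum" share the prefix "dkvvsq" of length 6; no pair shares a longer one.
Longest shared-prefix length: 6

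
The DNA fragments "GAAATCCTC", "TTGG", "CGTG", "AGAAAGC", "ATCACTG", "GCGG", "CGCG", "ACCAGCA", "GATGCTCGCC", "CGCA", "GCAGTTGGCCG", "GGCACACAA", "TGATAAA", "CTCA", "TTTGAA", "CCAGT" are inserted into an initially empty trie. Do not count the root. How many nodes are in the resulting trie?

84

Count nodes per top-level branch (shared prefixes stored once):
  'A'-branch (ACCAGCA, AGAAAGC, ATCACTG): 19 nodes
  'C'-branch (CCAGT, CGCA, CGCG, CGTG, CTCA): 14 nodes
  'G'-branch (GAAATCCTC, GATGCTCGCC, GCAGTTGGCCG, GCGG, GGCACACAA): 37 nodes
  'T'-branch (TGATAAA, TTGG, TTTGAA): 14 nodes
Sum: 84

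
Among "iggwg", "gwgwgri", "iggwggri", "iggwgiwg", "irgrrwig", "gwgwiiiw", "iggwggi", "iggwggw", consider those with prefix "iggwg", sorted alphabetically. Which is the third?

Words with prefix "iggwg", in lexicographic order: "iggwg", "iggwggi", "iggwggri", "iggwggw", "iggwgiwg"
Position 3: iggwggri

iggwggri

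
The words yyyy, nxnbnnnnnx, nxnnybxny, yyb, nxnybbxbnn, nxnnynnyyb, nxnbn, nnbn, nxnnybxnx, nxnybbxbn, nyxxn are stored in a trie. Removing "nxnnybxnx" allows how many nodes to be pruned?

1

After clearing the end-marker at "nxnnybxnx", prune upward until reaching a node still needed by another word.
The suffix "x" (1 node) is used only by "nxnnybxnx"; the node for "nxnnybxn" still has the child "y", so pruning stops there.
Nodes removed: 1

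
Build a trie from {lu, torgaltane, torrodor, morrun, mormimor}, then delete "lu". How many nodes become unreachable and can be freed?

Walk "lu" from the leaf back toward the root, removing each node that no remaining word uses.
No other word shares any prefix with "lu", so all 2 of its nodes go.
Nodes removed: 2

2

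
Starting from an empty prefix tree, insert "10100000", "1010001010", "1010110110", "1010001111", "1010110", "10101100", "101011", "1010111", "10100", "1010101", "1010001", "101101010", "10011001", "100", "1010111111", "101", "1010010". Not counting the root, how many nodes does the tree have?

Trace insertions, counting only characters that open a new branch:
  "10100000" → 8 new (1, 0, 1, 0, 0, 0, 0, 0)
  "1010001010" → prefix "101000" already present; 4 new (1, 0, 1, 0)
  "1010110110" → prefix "1010" already present; 6 new (1, 1, 0, 1, 1, 0)
  "1010001111" → prefix "1010001" already present; 3 new (1, 1, 1)
  "1010110" → prefix "1010110" already present; 0 new (none)
  "10101100" → prefix "1010110" already present; 1 new (0)
  "101011" → prefix "101011" already present; 0 new (none)
  "1010111" → prefix "101011" already present; 1 new (1)
  "10100" → prefix "10100" already present; 0 new (none)
  "1010101" → prefix "10101" already present; 2 new (0, 1)
  "1010001" → prefix "1010001" already present; 0 new (none)
  "101101010" → prefix "101" already present; 6 new (1, 0, 1, 0, 1, 0)
  "10011001" → prefix "10" already present; 6 new (0, 1, 1, 0, 0, 1)
  "100" → prefix "100" already present; 0 new (none)
  "1010111111" → prefix "1010111" already present; 3 new (1, 1, 1)
  "101" → prefix "101" already present; 0 new (none)
  "1010010" → prefix "10100" already present; 2 new (1, 0)
Total nodes = 8 + 4 + 6 + 3 + 0 + 1 + 0 + 1 + 0 + 2 + 0 + 6 + 6 + 0 + 3 + 0 + 2 = 42

42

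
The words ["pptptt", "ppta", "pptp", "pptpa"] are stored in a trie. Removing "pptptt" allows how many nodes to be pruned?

2

Walk "pptptt" from the leaf back toward the root, removing each node that no remaining word uses.
The suffix "tt" (2 nodes) is used only by "pptptt"; the node for "pptp" still has the child "a", so pruning stops there.
Nodes removed: 2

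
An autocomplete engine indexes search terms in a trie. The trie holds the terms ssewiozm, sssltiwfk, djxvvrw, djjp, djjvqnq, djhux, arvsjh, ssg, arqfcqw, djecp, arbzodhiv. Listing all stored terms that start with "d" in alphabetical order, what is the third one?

djjp

Filter for "d…" and sort: "djecp", "djhux", "djjp", "djjvqnq", "djxvvrw"
Position 3: djjp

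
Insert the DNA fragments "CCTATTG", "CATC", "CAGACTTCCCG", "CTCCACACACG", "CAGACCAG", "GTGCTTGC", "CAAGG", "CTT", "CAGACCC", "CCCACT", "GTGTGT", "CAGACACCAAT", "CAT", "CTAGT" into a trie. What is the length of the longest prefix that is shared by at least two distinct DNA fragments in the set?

6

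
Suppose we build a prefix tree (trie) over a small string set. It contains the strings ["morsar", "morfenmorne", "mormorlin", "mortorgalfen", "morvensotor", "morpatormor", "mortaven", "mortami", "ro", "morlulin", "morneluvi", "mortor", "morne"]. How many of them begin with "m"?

12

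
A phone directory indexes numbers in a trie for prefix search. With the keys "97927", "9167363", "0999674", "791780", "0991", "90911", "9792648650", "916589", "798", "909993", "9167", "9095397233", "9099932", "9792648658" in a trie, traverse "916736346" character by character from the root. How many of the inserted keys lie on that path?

Check each prefix of "916736346" against the stored set — each match is an end-marker on the path.
Prefixes of the query that are stored words: "9167", "9167363"
Count: 2

2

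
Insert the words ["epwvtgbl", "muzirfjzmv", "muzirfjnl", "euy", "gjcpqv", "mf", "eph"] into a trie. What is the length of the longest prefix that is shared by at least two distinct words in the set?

Equivalently: take the maximum, over all pairs, of their longest common prefix length.
e.g. "muzirfjnl" and "muzirfjzmv" share the prefix "muzirfj" of length 7; no pair shares a longer one.
Longest shared-prefix length: 7

7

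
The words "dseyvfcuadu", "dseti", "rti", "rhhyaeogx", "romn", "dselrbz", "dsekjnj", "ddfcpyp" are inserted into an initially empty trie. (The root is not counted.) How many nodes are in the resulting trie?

41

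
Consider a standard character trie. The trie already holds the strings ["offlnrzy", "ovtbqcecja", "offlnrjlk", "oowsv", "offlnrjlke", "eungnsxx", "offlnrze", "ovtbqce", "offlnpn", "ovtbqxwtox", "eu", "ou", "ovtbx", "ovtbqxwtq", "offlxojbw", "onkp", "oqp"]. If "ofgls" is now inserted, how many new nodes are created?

3

The longest prefix of "ofgls" already in the trie is "of" (length 2).
So 5 − 2 = 3 new nodes.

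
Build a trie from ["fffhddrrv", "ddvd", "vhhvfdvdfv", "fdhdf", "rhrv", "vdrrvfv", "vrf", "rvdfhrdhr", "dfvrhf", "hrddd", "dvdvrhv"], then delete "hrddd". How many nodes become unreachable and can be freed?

5

Walk "hrddd" from the leaf back toward the root, removing each node that no remaining word uses.
No other word shares any prefix with "hrddd", so all 5 of its nodes go.
Nodes removed: 5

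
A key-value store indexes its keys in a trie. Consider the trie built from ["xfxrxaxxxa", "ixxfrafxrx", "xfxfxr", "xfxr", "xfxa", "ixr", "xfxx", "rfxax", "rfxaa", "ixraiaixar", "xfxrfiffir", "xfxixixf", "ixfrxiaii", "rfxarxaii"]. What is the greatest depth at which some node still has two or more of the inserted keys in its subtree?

4

Equivalently: take the maximum, over all pairs, of their longest common prefix length.
"rfxaa" and "rfxarxaii" agree on "rfxa" (4 characters) before diverging; nothing deeper is shared.
Longest shared-prefix length: 4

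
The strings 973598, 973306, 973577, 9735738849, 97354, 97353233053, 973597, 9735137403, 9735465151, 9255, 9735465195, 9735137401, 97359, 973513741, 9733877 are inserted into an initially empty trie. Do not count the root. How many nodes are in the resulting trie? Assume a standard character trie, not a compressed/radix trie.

46

Insert word by word; a character creates a node only if that edge doesn't already exist:
  "973598" → 6 new (9, 7, 3, 5, 9, 8)
  "973306" → prefix "973" already present; 3 new (3, 0, 6)
  "973577" → prefix "9735" already present; 2 new (7, 7)
  "9735738849" → prefix "97357" already present; 5 new (3, 8, 8, 4, 9)
  "97354" → prefix "9735" already present; 1 new (4)
  "97353233053" → prefix "9735" already present; 7 new (3, 2, 3, 3, 0, 5, 3)
  "973597" → prefix "97359" already present; 1 new (7)
  "9735137403" → prefix "9735" already present; 6 new (1, 3, 7, 4, 0, 3)
  "9735465151" → prefix "97354" already present; 5 new (6, 5, 1, 5, 1)
  "9255" → prefix "9" already present; 3 new (2, 5, 5)
  "9735465195" → prefix "97354651" already present; 2 new (9, 5)
  "9735137401" → prefix "973513740" already present; 1 new (1)
  "97359" → prefix "97359" already present; 0 new (none)
  "973513741" → prefix "97351374" already present; 1 new (1)
  "9733877" → prefix "9733" already present; 3 new (8, 7, 7)
Total nodes = 6 + 3 + 2 + 5 + 1 + 7 + 1 + 6 + 5 + 3 + 2 + 1 + 0 + 1 + 3 = 46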